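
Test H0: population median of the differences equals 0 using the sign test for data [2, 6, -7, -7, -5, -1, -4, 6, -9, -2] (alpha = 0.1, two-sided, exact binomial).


Step 1: Discard zero differences. Original n = 10; n_eff = number of nonzero differences = 10.
Nonzero differences (with sign): +2, +6, -7, -7, -5, -1, -4, +6, -9, -2
Step 2: Count signs: positive = 3, negative = 7.
Step 3: Under H0: P(positive) = 0.5, so the number of positives S ~ Bin(10, 0.5).
Step 4: Two-sided exact p-value = sum of Bin(10,0.5) probabilities at or below the observed probability = 0.343750.
Step 5: alpha = 0.1. fail to reject H0.

n_eff = 10, pos = 3, neg = 7, p = 0.343750, fail to reject H0.


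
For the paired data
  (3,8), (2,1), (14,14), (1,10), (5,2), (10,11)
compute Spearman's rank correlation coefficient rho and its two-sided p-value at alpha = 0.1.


Step 1: Rank x and y separately (midranks; no ties here).
rank(x): 3->3, 2->2, 14->6, 1->1, 5->4, 10->5
rank(y): 8->3, 1->1, 14->6, 10->4, 2->2, 11->5
Step 2: d_i = R_x(i) - R_y(i); compute d_i^2.
  (3-3)^2=0, (2-1)^2=1, (6-6)^2=0, (1-4)^2=9, (4-2)^2=4, (5-5)^2=0
sum(d^2) = 14.
Step 3: rho = 1 - 6*14 / (6*(6^2 - 1)) = 1 - 84/210 = 0.600000.
Step 4: Under H0, t = rho * sqrt((n-2)/(1-rho^2)) = 1.5000 ~ t(4).
Step 5: Two-sided p-value from the t-distribution with 4 df = 0.208000.
Step 6: alpha = 0.1. fail to reject H0.

rho = 0.6000, p = 0.208000, fail to reject H0 at alpha = 0.1.


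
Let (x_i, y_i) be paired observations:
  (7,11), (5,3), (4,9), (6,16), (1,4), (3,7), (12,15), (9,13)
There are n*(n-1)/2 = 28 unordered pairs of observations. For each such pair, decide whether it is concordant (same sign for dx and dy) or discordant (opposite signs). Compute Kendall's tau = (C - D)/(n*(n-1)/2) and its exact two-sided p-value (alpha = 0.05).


Step 1: Enumerate the 28 unordered pairs (i,j) with i<j and classify each by sign(x_j-x_i) * sign(y_j-y_i).
  (1,2):dx=-2,dy=-8->C; (1,3):dx=-3,dy=-2->C; (1,4):dx=-1,dy=+5->D; (1,5):dx=-6,dy=-7->C
  (1,6):dx=-4,dy=-4->C; (1,7):dx=+5,dy=+4->C; (1,8):dx=+2,dy=+2->C; (2,3):dx=-1,dy=+6->D
  (2,4):dx=+1,dy=+13->C; (2,5):dx=-4,dy=+1->D; (2,6):dx=-2,dy=+4->D; (2,7):dx=+7,dy=+12->C
  (2,8):dx=+4,dy=+10->C; (3,4):dx=+2,dy=+7->C; (3,5):dx=-3,dy=-5->C; (3,6):dx=-1,dy=-2->C
  (3,7):dx=+8,dy=+6->C; (3,8):dx=+5,dy=+4->C; (4,5):dx=-5,dy=-12->C; (4,6):dx=-3,dy=-9->C
  (4,7):dx=+6,dy=-1->D; (4,8):dx=+3,dy=-3->D; (5,6):dx=+2,dy=+3->C; (5,7):dx=+11,dy=+11->C
  (5,8):dx=+8,dy=+9->C; (6,7):dx=+9,dy=+8->C; (6,8):dx=+6,dy=+6->C; (7,8):dx=-3,dy=-2->C
Step 2: C = 22, D = 6, total pairs = 28.
Step 3: tau = (C - D)/(n(n-1)/2) = (22 - 6)/28 = 0.571429.
Step 4: Exact two-sided p-value (enumerate n! = 40320 permutations of y under H0): p = 0.061012.
Step 5: alpha = 0.05. fail to reject H0.

tau_b = 0.5714 (C=22, D=6), p = 0.061012, fail to reject H0.


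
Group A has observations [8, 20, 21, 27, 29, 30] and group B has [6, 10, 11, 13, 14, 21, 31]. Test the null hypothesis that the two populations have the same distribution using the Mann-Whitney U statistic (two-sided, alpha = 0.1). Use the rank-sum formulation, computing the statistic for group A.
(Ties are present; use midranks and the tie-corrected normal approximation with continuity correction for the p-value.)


Step 1: Combine and sort all 13 observations; assign midranks.
sorted (value, group): (6,Y), (8,X), (10,Y), (11,Y), (13,Y), (14,Y), (20,X), (21,X), (21,Y), (27,X), (29,X), (30,X), (31,Y)
ranks: 6->1, 8->2, 10->3, 11->4, 13->5, 14->6, 20->7, 21->8.5, 21->8.5, 27->10, 29->11, 30->12, 31->13
Step 2: Rank sum for X: R1 = 2 + 7 + 8.5 + 10 + 11 + 12 = 50.5.
Step 3: U_X = R1 - n1(n1+1)/2 = 50.5 - 6*7/2 = 50.5 - 21 = 29.5.
       U_Y = n1*n2 - U_X = 42 - 29.5 = 12.5.
Step 4: Ties are present, so use the tie-corrected normal approximation (with continuity correction) for the p-value.
Step 5: p-value = 0.252445; compare to alpha = 0.1. fail to reject H0.

U_X = 29.5, p = 0.252445, fail to reject H0 at alpha = 0.1.


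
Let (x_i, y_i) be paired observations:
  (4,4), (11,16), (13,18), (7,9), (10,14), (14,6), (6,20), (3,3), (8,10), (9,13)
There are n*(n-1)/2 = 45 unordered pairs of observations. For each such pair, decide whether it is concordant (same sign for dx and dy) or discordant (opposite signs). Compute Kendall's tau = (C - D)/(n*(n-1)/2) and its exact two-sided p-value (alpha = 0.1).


Step 1: Enumerate the 45 unordered pairs (i,j) with i<j and classify each by sign(x_j-x_i) * sign(y_j-y_i).
  (1,2):dx=+7,dy=+12->C; (1,3):dx=+9,dy=+14->C; (1,4):dx=+3,dy=+5->C; (1,5):dx=+6,dy=+10->C
  (1,6):dx=+10,dy=+2->C; (1,7):dx=+2,dy=+16->C; (1,8):dx=-1,dy=-1->C; (1,9):dx=+4,dy=+6->C
  (1,10):dx=+5,dy=+9->C; (2,3):dx=+2,dy=+2->C; (2,4):dx=-4,dy=-7->C; (2,5):dx=-1,dy=-2->C
  (2,6):dx=+3,dy=-10->D; (2,7):dx=-5,dy=+4->D; (2,8):dx=-8,dy=-13->C; (2,9):dx=-3,dy=-6->C
  (2,10):dx=-2,dy=-3->C; (3,4):dx=-6,dy=-9->C; (3,5):dx=-3,dy=-4->C; (3,6):dx=+1,dy=-12->D
  (3,7):dx=-7,dy=+2->D; (3,8):dx=-10,dy=-15->C; (3,9):dx=-5,dy=-8->C; (3,10):dx=-4,dy=-5->C
  (4,5):dx=+3,dy=+5->C; (4,6):dx=+7,dy=-3->D; (4,7):dx=-1,dy=+11->D; (4,8):dx=-4,dy=-6->C
  (4,9):dx=+1,dy=+1->C; (4,10):dx=+2,dy=+4->C; (5,6):dx=+4,dy=-8->D; (5,7):dx=-4,dy=+6->D
  (5,8):dx=-7,dy=-11->C; (5,9):dx=-2,dy=-4->C; (5,10):dx=-1,dy=-1->C; (6,7):dx=-8,dy=+14->D
  (6,8):dx=-11,dy=-3->C; (6,9):dx=-6,dy=+4->D; (6,10):dx=-5,dy=+7->D; (7,8):dx=-3,dy=-17->C
  (7,9):dx=+2,dy=-10->D; (7,10):dx=+3,dy=-7->D; (8,9):dx=+5,dy=+7->C; (8,10):dx=+6,dy=+10->C
  (9,10):dx=+1,dy=+3->C
Step 2: C = 32, D = 13, total pairs = 45.
Step 3: tau = (C - D)/(n(n-1)/2) = (32 - 13)/45 = 0.422222.
Step 4: Exact two-sided p-value (enumerate n! = 3628800 permutations of y under H0): p = 0.108313.
Step 5: alpha = 0.1. fail to reject H0.

tau_b = 0.4222 (C=32, D=13), p = 0.108313, fail to reject H0.


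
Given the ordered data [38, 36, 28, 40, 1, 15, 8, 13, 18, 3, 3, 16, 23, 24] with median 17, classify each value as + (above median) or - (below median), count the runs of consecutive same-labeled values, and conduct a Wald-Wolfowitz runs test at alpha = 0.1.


Step 1: Compute median = 17; label A = above, B = below.
Labels in order: AAAABBBBABBBAA  (n_A = 7, n_B = 7)
Step 2: Count runs R = 5.
Step 3: Under H0 (random ordering), E[R] = 2*n_A*n_B/(n_A+n_B) + 1 = 2*7*7/14 + 1 = 8.0000.
        Var[R] = 2*n_A*n_B*(2*n_A*n_B - n_A - n_B) / ((n_A+n_B)^2 * (n_A+n_B-1)) = 8232/2548 = 3.2308.
        SD[R] = 1.7974.
Step 4: Continuity-corrected z = (R + 0.5 - E[R]) / SD[R] = (5 + 0.5 - 8.0000) / 1.7974 = -1.3909.
Step 5: Two-sided p-value via normal approximation = 2*(1 - Phi(|z|)) = 0.164264.
Step 6: alpha = 0.1. fail to reject H0.

R = 5, z = -1.3909, p = 0.164264, fail to reject H0.


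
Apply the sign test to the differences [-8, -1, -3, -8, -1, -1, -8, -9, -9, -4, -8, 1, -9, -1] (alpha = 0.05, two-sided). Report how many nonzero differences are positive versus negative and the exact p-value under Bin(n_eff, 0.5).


Step 1: Discard zero differences. Original n = 14; n_eff = number of nonzero differences = 14.
Nonzero differences (with sign): -8, -1, -3, -8, -1, -1, -8, -9, -9, -4, -8, +1, -9, -1
Step 2: Count signs: positive = 1, negative = 13.
Step 3: Under H0: P(positive) = 0.5, so the number of positives S ~ Bin(14, 0.5).
Step 4: Two-sided exact p-value = sum of Bin(14,0.5) probabilities at or below the observed probability = 0.001831.
Step 5: alpha = 0.05. reject H0.

n_eff = 14, pos = 1, neg = 13, p = 0.001831, reject H0.


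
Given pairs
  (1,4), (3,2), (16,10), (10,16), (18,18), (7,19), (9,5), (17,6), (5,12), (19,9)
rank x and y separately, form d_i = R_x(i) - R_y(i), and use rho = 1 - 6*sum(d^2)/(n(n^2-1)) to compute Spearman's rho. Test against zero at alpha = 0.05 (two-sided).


Step 1: Rank x and y separately (midranks; no ties here).
rank(x): 1->1, 3->2, 16->7, 10->6, 18->9, 7->4, 9->5, 17->8, 5->3, 19->10
rank(y): 4->2, 2->1, 10->6, 16->8, 18->9, 19->10, 5->3, 6->4, 12->7, 9->5
Step 2: d_i = R_x(i) - R_y(i); compute d_i^2.
  (1-2)^2=1, (2-1)^2=1, (7-6)^2=1, (6-8)^2=4, (9-9)^2=0, (4-10)^2=36, (5-3)^2=4, (8-4)^2=16, (3-7)^2=16, (10-5)^2=25
sum(d^2) = 104.
Step 3: rho = 1 - 6*104 / (10*(10^2 - 1)) = 1 - 624/990 = 0.369697.
Step 4: Under H0, t = rho * sqrt((n-2)/(1-rho^2)) = 1.1254 ~ t(8).
Step 5: Two-sided p-value from the t-distribution with 8 df = 0.293050.
Step 6: alpha = 0.05. fail to reject H0.

rho = 0.3697, p = 0.293050, fail to reject H0 at alpha = 0.05.


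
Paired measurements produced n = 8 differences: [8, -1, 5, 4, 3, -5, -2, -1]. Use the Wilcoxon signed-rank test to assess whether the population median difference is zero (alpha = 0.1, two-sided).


Step 1: Drop any zero differences (none here) and take |d_i|.
|d| = [8, 1, 5, 4, 3, 5, 2, 1]
Step 2: Midrank |d_i| (ties get averaged ranks).
ranks: |8|->8, |1|->1.5, |5|->6.5, |4|->5, |3|->4, |5|->6.5, |2|->3, |1|->1.5
Step 3: Attach original signs; sum ranks with positive sign and with negative sign.
W+ = 8 + 6.5 + 5 + 4 = 23.5
W- = 1.5 + 6.5 + 3 + 1.5 = 12.5
(Check: W+ + W- = 36 should equal n(n+1)/2 = 36.)
Step 4: Test statistic W = min(W+, W-) = 12.5.
Step 5: Ties in |d|, so use the tie-corrected normal approximation.
        E[W] = n(n+1)/4 = 8*9/4 = 18.
        Tie groups: |d|=1 (t=2), |d|=5 (t=2); sum(t^3 - t) = 12.
        Var[W] = n(n+1)(2n+1)/24 - sum(t^3-t)/48 = 1224/24 - 12/48 = 50.75.
        z = (W - E[W]) / sqrt(Var[W]) = (12.5 - 18) / 7.1239 = -0.7720.
        Two-sided p = 2*Phi(z) = 0.440086.
Step 6: alpha = 0.1. fail to reject H0.

W+ = 23.5, W- = 12.5, W = min = 12.5, p = 0.440086, fail to reject H0.


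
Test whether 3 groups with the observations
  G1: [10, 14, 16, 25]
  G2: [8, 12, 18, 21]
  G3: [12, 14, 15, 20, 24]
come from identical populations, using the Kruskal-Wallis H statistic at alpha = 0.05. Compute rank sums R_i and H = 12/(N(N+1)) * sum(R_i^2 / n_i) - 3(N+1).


Step 1: Combine all N = 13 observations and assign midranks.
sorted (value, group, rank): (8,G2,1), (10,G1,2), (12,G2,3.5), (12,G3,3.5), (14,G1,5.5), (14,G3,5.5), (15,G3,7), (16,G1,8), (18,G2,9), (20,G3,10), (21,G2,11), (24,G3,12), (25,G1,13)
Step 2: Sum ranks within each group.
R_1 = 28.5 (n_1 = 4)
R_2 = 24.5 (n_2 = 4)
R_3 = 38 (n_3 = 5)
Step 3: H = 12/(N(N+1)) * sum(R_i^2/n_i) - 3(N+1)
     = 12/(13*14) * (28.5^2/4 + 24.5^2/4 + 38^2/5) - 3*14
     = 0.065934 * 641.925 - 42
     = 0.324725.
Step 4: Ties present; correction factor C = 1 - 12/(13^3 - 13) = 0.994505. Corrected H = 0.324725 / 0.994505 = 0.326519.
Step 5: Under H0, H ~ chi^2(2); p-value = 0.849371.
Step 6: alpha = 0.05. fail to reject H0.

H = 0.3265, df = 2, p = 0.849371, fail to reject H0.


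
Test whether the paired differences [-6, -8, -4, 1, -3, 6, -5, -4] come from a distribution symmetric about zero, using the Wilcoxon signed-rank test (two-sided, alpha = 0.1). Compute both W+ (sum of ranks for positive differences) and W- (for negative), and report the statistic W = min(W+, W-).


Step 1: Drop any zero differences (none here) and take |d_i|.
|d| = [6, 8, 4, 1, 3, 6, 5, 4]
Step 2: Midrank |d_i| (ties get averaged ranks).
ranks: |6|->6.5, |8|->8, |4|->3.5, |1|->1, |3|->2, |6|->6.5, |5|->5, |4|->3.5
Step 3: Attach original signs; sum ranks with positive sign and with negative sign.
W+ = 1 + 6.5 = 7.5
W- = 6.5 + 8 + 3.5 + 2 + 5 + 3.5 = 28.5
(Check: W+ + W- = 36 should equal n(n+1)/2 = 36.)
Step 4: Test statistic W = min(W+, W-) = 7.5.
Step 5: Ties in |d|, so use the tie-corrected normal approximation.
        E[W] = n(n+1)/4 = 8*9/4 = 18.
        Tie groups: |d|=4 (t=2), |d|=6 (t=2); sum(t^3 - t) = 12.
        Var[W] = n(n+1)(2n+1)/24 - sum(t^3-t)/48 = 1224/24 - 12/48 = 50.75.
        z = (W - E[W]) / sqrt(Var[W]) = (7.5 - 18) / 7.1239 = -1.4739.
        Two-sided p = 2*Phi(z) = 0.140506.
Step 6: alpha = 0.1. fail to reject H0.

W+ = 7.5, W- = 28.5, W = min = 7.5, p = 0.140506, fail to reject H0.


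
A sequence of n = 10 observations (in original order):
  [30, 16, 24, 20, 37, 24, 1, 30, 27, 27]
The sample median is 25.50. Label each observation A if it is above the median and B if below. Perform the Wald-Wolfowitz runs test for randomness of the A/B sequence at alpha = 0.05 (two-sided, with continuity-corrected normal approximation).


Step 1: Compute median = 25.50; label A = above, B = below.
Labels in order: ABBBABBAAA  (n_A = 5, n_B = 5)
Step 2: Count runs R = 5.
Step 3: Under H0 (random ordering), E[R] = 2*n_A*n_B/(n_A+n_B) + 1 = 2*5*5/10 + 1 = 6.0000.
        Var[R] = 2*n_A*n_B*(2*n_A*n_B - n_A - n_B) / ((n_A+n_B)^2 * (n_A+n_B-1)) = 2000/900 = 2.2222.
        SD[R] = 1.4907.
Step 4: Continuity-corrected z = (R + 0.5 - E[R]) / SD[R] = (5 + 0.5 - 6.0000) / 1.4907 = -0.3354.
Step 5: Two-sided p-value via normal approximation = 2*(1 - Phi(|z|)) = 0.737316.
Step 6: alpha = 0.05. fail to reject H0.

R = 5, z = -0.3354, p = 0.737316, fail to reject H0.


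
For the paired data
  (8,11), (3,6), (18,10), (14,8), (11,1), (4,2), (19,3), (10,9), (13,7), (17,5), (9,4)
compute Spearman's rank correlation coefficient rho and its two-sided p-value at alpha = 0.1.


Step 1: Rank x and y separately (midranks; no ties here).
rank(x): 8->3, 3->1, 18->10, 14->8, 11->6, 4->2, 19->11, 10->5, 13->7, 17->9, 9->4
rank(y): 11->11, 6->6, 10->10, 8->8, 1->1, 2->2, 3->3, 9->9, 7->7, 5->5, 4->4
Step 2: d_i = R_x(i) - R_y(i); compute d_i^2.
  (3-11)^2=64, (1-6)^2=25, (10-10)^2=0, (8-8)^2=0, (6-1)^2=25, (2-2)^2=0, (11-3)^2=64, (5-9)^2=16, (7-7)^2=0, (9-5)^2=16, (4-4)^2=0
sum(d^2) = 210.
Step 3: rho = 1 - 6*210 / (11*(11^2 - 1)) = 1 - 1260/1320 = 0.045455.
Step 4: Under H0, t = rho * sqrt((n-2)/(1-rho^2)) = 0.1365 ~ t(9).
Step 5: Two-sided p-value from the t-distribution with 9 df = 0.894427.
Step 6: alpha = 0.1. fail to reject H0.

rho = 0.0455, p = 0.894427, fail to reject H0 at alpha = 0.1.


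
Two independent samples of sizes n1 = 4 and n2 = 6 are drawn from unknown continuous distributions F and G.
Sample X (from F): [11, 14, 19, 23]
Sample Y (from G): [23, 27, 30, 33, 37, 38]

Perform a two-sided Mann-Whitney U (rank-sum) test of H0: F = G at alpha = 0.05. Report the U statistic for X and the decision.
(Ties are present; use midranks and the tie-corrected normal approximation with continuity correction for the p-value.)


Step 1: Combine and sort all 10 observations; assign midranks.
sorted (value, group): (11,X), (14,X), (19,X), (23,X), (23,Y), (27,Y), (30,Y), (33,Y), (37,Y), (38,Y)
ranks: 11->1, 14->2, 19->3, 23->4.5, 23->4.5, 27->6, 30->7, 33->8, 37->9, 38->10
Step 2: Rank sum for X: R1 = 1 + 2 + 3 + 4.5 = 10.5.
Step 3: U_X = R1 - n1(n1+1)/2 = 10.5 - 4*5/2 = 10.5 - 10 = 0.5.
       U_Y = n1*n2 - U_X = 24 - 0.5 = 23.5.
Step 4: Ties are present, so use the tie-corrected normal approximation (with continuity correction) for the p-value.
Step 5: p-value = 0.018655; compare to alpha = 0.05. reject H0.

U_X = 0.5, p = 0.018655, reject H0 at alpha = 0.05.


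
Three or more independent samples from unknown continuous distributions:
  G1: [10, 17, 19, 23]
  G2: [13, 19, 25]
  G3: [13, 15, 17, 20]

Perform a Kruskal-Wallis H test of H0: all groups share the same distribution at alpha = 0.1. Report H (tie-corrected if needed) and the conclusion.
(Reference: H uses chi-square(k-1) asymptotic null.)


Step 1: Combine all N = 11 observations and assign midranks.
sorted (value, group, rank): (10,G1,1), (13,G2,2.5), (13,G3,2.5), (15,G3,4), (17,G1,5.5), (17,G3,5.5), (19,G1,7.5), (19,G2,7.5), (20,G3,9), (23,G1,10), (25,G2,11)
Step 2: Sum ranks within each group.
R_1 = 24 (n_1 = 4)
R_2 = 21 (n_2 = 3)
R_3 = 21 (n_3 = 4)
Step 3: H = 12/(N(N+1)) * sum(R_i^2/n_i) - 3(N+1)
     = 12/(11*12) * (24^2/4 + 21^2/3 + 21^2/4) - 3*12
     = 0.090909 * 401.25 - 36
     = 0.477273.
Step 4: Ties present; correction factor C = 1 - 18/(11^3 - 11) = 0.986364. Corrected H = 0.477273 / 0.986364 = 0.483871.
Step 5: Under H0, H ~ chi^2(2); p-value = 0.785107.
Step 6: alpha = 0.1. fail to reject H0.

H = 0.4839, df = 2, p = 0.785107, fail to reject H0.


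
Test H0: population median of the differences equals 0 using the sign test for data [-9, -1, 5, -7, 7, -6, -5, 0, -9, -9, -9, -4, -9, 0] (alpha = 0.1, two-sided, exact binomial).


Step 1: Discard zero differences. Original n = 14; n_eff = number of nonzero differences = 12.
Nonzero differences (with sign): -9, -1, +5, -7, +7, -6, -5, -9, -9, -9, -4, -9
Step 2: Count signs: positive = 2, negative = 10.
Step 3: Under H0: P(positive) = 0.5, so the number of positives S ~ Bin(12, 0.5).
Step 4: Two-sided exact p-value = sum of Bin(12,0.5) probabilities at or below the observed probability = 0.038574.
Step 5: alpha = 0.1. reject H0.

n_eff = 12, pos = 2, neg = 10, p = 0.038574, reject H0.


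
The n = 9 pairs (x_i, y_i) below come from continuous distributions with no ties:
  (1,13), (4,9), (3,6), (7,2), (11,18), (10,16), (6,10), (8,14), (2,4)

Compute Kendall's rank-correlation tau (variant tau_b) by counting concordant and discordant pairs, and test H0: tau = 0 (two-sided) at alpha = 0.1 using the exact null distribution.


Step 1: Enumerate the 36 unordered pairs (i,j) with i<j and classify each by sign(x_j-x_i) * sign(y_j-y_i).
  (1,2):dx=+3,dy=-4->D; (1,3):dx=+2,dy=-7->D; (1,4):dx=+6,dy=-11->D; (1,5):dx=+10,dy=+5->C
  (1,6):dx=+9,dy=+3->C; (1,7):dx=+5,dy=-3->D; (1,8):dx=+7,dy=+1->C; (1,9):dx=+1,dy=-9->D
  (2,3):dx=-1,dy=-3->C; (2,4):dx=+3,dy=-7->D; (2,5):dx=+7,dy=+9->C; (2,6):dx=+6,dy=+7->C
  (2,7):dx=+2,dy=+1->C; (2,8):dx=+4,dy=+5->C; (2,9):dx=-2,dy=-5->C; (3,4):dx=+4,dy=-4->D
  (3,5):dx=+8,dy=+12->C; (3,6):dx=+7,dy=+10->C; (3,7):dx=+3,dy=+4->C; (3,8):dx=+5,dy=+8->C
  (3,9):dx=-1,dy=-2->C; (4,5):dx=+4,dy=+16->C; (4,6):dx=+3,dy=+14->C; (4,7):dx=-1,dy=+8->D
  (4,8):dx=+1,dy=+12->C; (4,9):dx=-5,dy=+2->D; (5,6):dx=-1,dy=-2->C; (5,7):dx=-5,dy=-8->C
  (5,8):dx=-3,dy=-4->C; (5,9):dx=-9,dy=-14->C; (6,7):dx=-4,dy=-6->C; (6,8):dx=-2,dy=-2->C
  (6,9):dx=-8,dy=-12->C; (7,8):dx=+2,dy=+4->C; (7,9):dx=-4,dy=-6->C; (8,9):dx=-6,dy=-10->C
Step 2: C = 27, D = 9, total pairs = 36.
Step 3: tau = (C - D)/(n(n-1)/2) = (27 - 9)/36 = 0.500000.
Step 4: Exact two-sided p-value (enumerate n! = 362880 permutations of y under H0): p = 0.075176.
Step 5: alpha = 0.1. reject H0.

tau_b = 0.5000 (C=27, D=9), p = 0.075176, reject H0.


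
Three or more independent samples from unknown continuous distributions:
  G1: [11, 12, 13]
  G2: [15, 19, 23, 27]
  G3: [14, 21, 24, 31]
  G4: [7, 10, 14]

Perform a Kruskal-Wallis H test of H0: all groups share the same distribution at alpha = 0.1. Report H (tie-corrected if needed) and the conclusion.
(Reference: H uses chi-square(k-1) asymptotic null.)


Step 1: Combine all N = 14 observations and assign midranks.
sorted (value, group, rank): (7,G4,1), (10,G4,2), (11,G1,3), (12,G1,4), (13,G1,5), (14,G3,6.5), (14,G4,6.5), (15,G2,8), (19,G2,9), (21,G3,10), (23,G2,11), (24,G3,12), (27,G2,13), (31,G3,14)
Step 2: Sum ranks within each group.
R_1 = 12 (n_1 = 3)
R_2 = 41 (n_2 = 4)
R_3 = 42.5 (n_3 = 4)
R_4 = 9.5 (n_4 = 3)
Step 3: H = 12/(N(N+1)) * sum(R_i^2/n_i) - 3(N+1)
     = 12/(14*15) * (12^2/3 + 41^2/4 + 42.5^2/4 + 9.5^2/3) - 3*15
     = 0.057143 * 949.896 - 45
     = 9.279762.
Step 4: Ties present; correction factor C = 1 - 6/(14^3 - 14) = 0.997802. Corrected H = 9.279762 / 0.997802 = 9.300202.
Step 5: Under H0, H ~ chi^2(3); p-value = 0.025555.
Step 6: alpha = 0.1. reject H0.

H = 9.3002, df = 3, p = 0.025555, reject H0.


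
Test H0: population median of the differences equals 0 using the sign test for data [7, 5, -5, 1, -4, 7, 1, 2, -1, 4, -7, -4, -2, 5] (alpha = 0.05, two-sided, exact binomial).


Step 1: Discard zero differences. Original n = 14; n_eff = number of nonzero differences = 14.
Nonzero differences (with sign): +7, +5, -5, +1, -4, +7, +1, +2, -1, +4, -7, -4, -2, +5
Step 2: Count signs: positive = 8, negative = 6.
Step 3: Under H0: P(positive) = 0.5, so the number of positives S ~ Bin(14, 0.5).
Step 4: Two-sided exact p-value = sum of Bin(14,0.5) probabilities at or below the observed probability = 0.790527.
Step 5: alpha = 0.05. fail to reject H0.

n_eff = 14, pos = 8, neg = 6, p = 0.790527, fail to reject H0.


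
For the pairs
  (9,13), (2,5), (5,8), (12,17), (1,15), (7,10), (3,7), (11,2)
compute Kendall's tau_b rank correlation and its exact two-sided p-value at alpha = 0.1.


Step 1: Enumerate the 28 unordered pairs (i,j) with i<j and classify each by sign(x_j-x_i) * sign(y_j-y_i).
  (1,2):dx=-7,dy=-8->C; (1,3):dx=-4,dy=-5->C; (1,4):dx=+3,dy=+4->C; (1,5):dx=-8,dy=+2->D
  (1,6):dx=-2,dy=-3->C; (1,7):dx=-6,dy=-6->C; (1,8):dx=+2,dy=-11->D; (2,3):dx=+3,dy=+3->C
  (2,4):dx=+10,dy=+12->C; (2,5):dx=-1,dy=+10->D; (2,6):dx=+5,dy=+5->C; (2,7):dx=+1,dy=+2->C
  (2,8):dx=+9,dy=-3->D; (3,4):dx=+7,dy=+9->C; (3,5):dx=-4,dy=+7->D; (3,6):dx=+2,dy=+2->C
  (3,7):dx=-2,dy=-1->C; (3,8):dx=+6,dy=-6->D; (4,5):dx=-11,dy=-2->C; (4,6):dx=-5,dy=-7->C
  (4,7):dx=-9,dy=-10->C; (4,8):dx=-1,dy=-15->C; (5,6):dx=+6,dy=-5->D; (5,7):dx=+2,dy=-8->D
  (5,8):dx=+10,dy=-13->D; (6,7):dx=-4,dy=-3->C; (6,8):dx=+4,dy=-8->D; (7,8):dx=+8,dy=-5->D
Step 2: C = 17, D = 11, total pairs = 28.
Step 3: tau = (C - D)/(n(n-1)/2) = (17 - 11)/28 = 0.214286.
Step 4: Exact two-sided p-value (enumerate n! = 40320 permutations of y under H0): p = 0.548413.
Step 5: alpha = 0.1. fail to reject H0.

tau_b = 0.2143 (C=17, D=11), p = 0.548413, fail to reject H0.


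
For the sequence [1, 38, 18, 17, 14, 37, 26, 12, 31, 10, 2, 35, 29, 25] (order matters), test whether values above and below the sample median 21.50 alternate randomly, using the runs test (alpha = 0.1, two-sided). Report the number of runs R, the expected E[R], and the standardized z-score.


Step 1: Compute median = 21.50; label A = above, B = below.
Labels in order: BABBBAABABBAAA  (n_A = 7, n_B = 7)
Step 2: Count runs R = 8.
Step 3: Under H0 (random ordering), E[R] = 2*n_A*n_B/(n_A+n_B) + 1 = 2*7*7/14 + 1 = 8.0000.
        Var[R] = 2*n_A*n_B*(2*n_A*n_B - n_A - n_B) / ((n_A+n_B)^2 * (n_A+n_B-1)) = 8232/2548 = 3.2308.
        SD[R] = 1.7974.
Step 4: R = E[R], so z = 0 with no continuity correction.
Step 5: Two-sided p-value via normal approximation = 2*(1 - Phi(|z|)) = 1.000000.
Step 6: alpha = 0.1. fail to reject H0.

R = 8, z = 0.0000, p = 1.000000, fail to reject H0.


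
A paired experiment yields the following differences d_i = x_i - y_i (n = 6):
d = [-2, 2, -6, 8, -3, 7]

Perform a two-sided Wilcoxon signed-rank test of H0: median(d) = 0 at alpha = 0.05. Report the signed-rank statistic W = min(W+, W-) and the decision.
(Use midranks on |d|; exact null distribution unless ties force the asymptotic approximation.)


Step 1: Drop any zero differences (none here) and take |d_i|.
|d| = [2, 2, 6, 8, 3, 7]
Step 2: Midrank |d_i| (ties get averaged ranks).
ranks: |2|->1.5, |2|->1.5, |6|->4, |8|->6, |3|->3, |7|->5
Step 3: Attach original signs; sum ranks with positive sign and with negative sign.
W+ = 1.5 + 6 + 5 = 12.5
W- = 1.5 + 4 + 3 = 8.5
(Check: W+ + W- = 21 should equal n(n+1)/2 = 21.)
Step 4: Test statistic W = min(W+, W-) = 8.5.
Step 5: Ties in |d|, so use the tie-corrected normal approximation.
        E[W] = n(n+1)/4 = 6*7/4 = 10.5.
        Tie groups: |d|=2 (t=2); sum(t^3 - t) = 6.
        Var[W] = n(n+1)(2n+1)/24 - sum(t^3-t)/48 = 546/24 - 6/48 = 22.625.
        z = (W - E[W]) / sqrt(Var[W]) = (8.5 - 10.5) / 4.7566 = -0.4205.
        Two-sided p = 2*Phi(z) = 0.674142.
Step 6: alpha = 0.05. fail to reject H0.

W+ = 12.5, W- = 8.5, W = min = 8.5, p = 0.674142, fail to reject H0.


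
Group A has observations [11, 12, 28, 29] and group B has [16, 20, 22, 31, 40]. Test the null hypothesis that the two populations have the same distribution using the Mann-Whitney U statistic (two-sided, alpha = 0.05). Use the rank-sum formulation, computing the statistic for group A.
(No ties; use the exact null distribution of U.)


Step 1: Combine and sort all 9 observations; assign midranks.
sorted (value, group): (11,X), (12,X), (16,Y), (20,Y), (22,Y), (28,X), (29,X), (31,Y), (40,Y)
ranks: 11->1, 12->2, 16->3, 20->4, 22->5, 28->6, 29->7, 31->8, 40->9
Step 2: Rank sum for X: R1 = 1 + 2 + 6 + 7 = 16.
Step 3: U_X = R1 - n1(n1+1)/2 = 16 - 4*5/2 = 16 - 10 = 6.
       U_Y = n1*n2 - U_X = 20 - 6 = 14.
Step 4: No ties, so the exact null distribution of U (based on enumerating the C(9,4) = 126 equally likely rank assignments) gives the two-sided p-value.
Step 5: p-value = 0.412698; compare to alpha = 0.05. fail to reject H0.

U_X = 6, p = 0.412698, fail to reject H0 at alpha = 0.05.


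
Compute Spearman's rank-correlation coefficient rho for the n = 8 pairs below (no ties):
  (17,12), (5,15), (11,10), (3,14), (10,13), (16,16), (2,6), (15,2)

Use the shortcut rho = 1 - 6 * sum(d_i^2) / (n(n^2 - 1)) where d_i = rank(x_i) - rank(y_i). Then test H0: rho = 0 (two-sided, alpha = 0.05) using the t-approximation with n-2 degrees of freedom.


Step 1: Rank x and y separately (midranks; no ties here).
rank(x): 17->8, 5->3, 11->5, 3->2, 10->4, 16->7, 2->1, 15->6
rank(y): 12->4, 15->7, 10->3, 14->6, 13->5, 16->8, 6->2, 2->1
Step 2: d_i = R_x(i) - R_y(i); compute d_i^2.
  (8-4)^2=16, (3-7)^2=16, (5-3)^2=4, (2-6)^2=16, (4-5)^2=1, (7-8)^2=1, (1-2)^2=1, (6-1)^2=25
sum(d^2) = 80.
Step 3: rho = 1 - 6*80 / (8*(8^2 - 1)) = 1 - 480/504 = 0.047619.
Step 4: Under H0, t = rho * sqrt((n-2)/(1-rho^2)) = 0.1168 ~ t(6).
Step 5: Two-sided p-value from the t-distribution with 6 df = 0.910849.
Step 6: alpha = 0.05. fail to reject H0.

rho = 0.0476, p = 0.910849, fail to reject H0 at alpha = 0.05.


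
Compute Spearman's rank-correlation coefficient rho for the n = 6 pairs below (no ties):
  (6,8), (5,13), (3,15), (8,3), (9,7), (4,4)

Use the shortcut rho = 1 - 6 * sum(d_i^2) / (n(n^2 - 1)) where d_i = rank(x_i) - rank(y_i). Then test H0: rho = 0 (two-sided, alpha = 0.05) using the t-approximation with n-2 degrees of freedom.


Step 1: Rank x and y separately (midranks; no ties here).
rank(x): 6->4, 5->3, 3->1, 8->5, 9->6, 4->2
rank(y): 8->4, 13->5, 15->6, 3->1, 7->3, 4->2
Step 2: d_i = R_x(i) - R_y(i); compute d_i^2.
  (4-4)^2=0, (3-5)^2=4, (1-6)^2=25, (5-1)^2=16, (6-3)^2=9, (2-2)^2=0
sum(d^2) = 54.
Step 3: rho = 1 - 6*54 / (6*(6^2 - 1)) = 1 - 324/210 = -0.542857.
Step 4: Under H0, t = rho * sqrt((n-2)/(1-rho^2)) = -1.2928 ~ t(4).
Step 5: Two-sided p-value from the t-distribution with 4 df = 0.265703.
Step 6: alpha = 0.05. fail to reject H0.

rho = -0.5429, p = 0.265703, fail to reject H0 at alpha = 0.05.


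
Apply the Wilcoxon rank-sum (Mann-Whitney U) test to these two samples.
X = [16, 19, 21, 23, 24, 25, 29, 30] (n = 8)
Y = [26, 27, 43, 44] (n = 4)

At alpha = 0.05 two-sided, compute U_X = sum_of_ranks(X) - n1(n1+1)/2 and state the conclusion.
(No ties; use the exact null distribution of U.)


Step 1: Combine and sort all 12 observations; assign midranks.
sorted (value, group): (16,X), (19,X), (21,X), (23,X), (24,X), (25,X), (26,Y), (27,Y), (29,X), (30,X), (43,Y), (44,Y)
ranks: 16->1, 19->2, 21->3, 23->4, 24->5, 25->6, 26->7, 27->8, 29->9, 30->10, 43->11, 44->12
Step 2: Rank sum for X: R1 = 1 + 2 + 3 + 4 + 5 + 6 + 9 + 10 = 40.
Step 3: U_X = R1 - n1(n1+1)/2 = 40 - 8*9/2 = 40 - 36 = 4.
       U_Y = n1*n2 - U_X = 32 - 4 = 28.
Step 4: No ties, so the exact null distribution of U (based on enumerating the C(12,8) = 495 equally likely rank assignments) gives the two-sided p-value.
Step 5: p-value = 0.048485; compare to alpha = 0.05. reject H0.

U_X = 4, p = 0.048485, reject H0 at alpha = 0.05.


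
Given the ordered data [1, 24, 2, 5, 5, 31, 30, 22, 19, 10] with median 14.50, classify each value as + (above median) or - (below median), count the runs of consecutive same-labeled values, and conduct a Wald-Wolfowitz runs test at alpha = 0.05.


Step 1: Compute median = 14.50; label A = above, B = below.
Labels in order: BABBBAAAAB  (n_A = 5, n_B = 5)
Step 2: Count runs R = 5.
Step 3: Under H0 (random ordering), E[R] = 2*n_A*n_B/(n_A+n_B) + 1 = 2*5*5/10 + 1 = 6.0000.
        Var[R] = 2*n_A*n_B*(2*n_A*n_B - n_A - n_B) / ((n_A+n_B)^2 * (n_A+n_B-1)) = 2000/900 = 2.2222.
        SD[R] = 1.4907.
Step 4: Continuity-corrected z = (R + 0.5 - E[R]) / SD[R] = (5 + 0.5 - 6.0000) / 1.4907 = -0.3354.
Step 5: Two-sided p-value via normal approximation = 2*(1 - Phi(|z|)) = 0.737316.
Step 6: alpha = 0.05. fail to reject H0.

R = 5, z = -0.3354, p = 0.737316, fail to reject H0.


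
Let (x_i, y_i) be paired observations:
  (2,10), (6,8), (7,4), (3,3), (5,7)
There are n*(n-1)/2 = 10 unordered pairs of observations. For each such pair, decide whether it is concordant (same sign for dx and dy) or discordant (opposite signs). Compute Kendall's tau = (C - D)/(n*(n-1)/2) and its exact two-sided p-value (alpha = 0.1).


Step 1: Enumerate the 10 unordered pairs (i,j) with i<j and classify each by sign(x_j-x_i) * sign(y_j-y_i).
  (1,2):dx=+4,dy=-2->D; (1,3):dx=+5,dy=-6->D; (1,4):dx=+1,dy=-7->D; (1,5):dx=+3,dy=-3->D
  (2,3):dx=+1,dy=-4->D; (2,4):dx=-3,dy=-5->C; (2,5):dx=-1,dy=-1->C; (3,4):dx=-4,dy=-1->C
  (3,5):dx=-2,dy=+3->D; (4,5):dx=+2,dy=+4->C
Step 2: C = 4, D = 6, total pairs = 10.
Step 3: tau = (C - D)/(n(n-1)/2) = (4 - 6)/10 = -0.200000.
Step 4: Exact two-sided p-value (enumerate n! = 120 permutations of y under H0): p = 0.816667.
Step 5: alpha = 0.1. fail to reject H0.

tau_b = -0.2000 (C=4, D=6), p = 0.816667, fail to reject H0.


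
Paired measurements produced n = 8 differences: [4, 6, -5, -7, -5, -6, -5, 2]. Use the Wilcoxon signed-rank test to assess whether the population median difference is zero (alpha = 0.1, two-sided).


Step 1: Drop any zero differences (none here) and take |d_i|.
|d| = [4, 6, 5, 7, 5, 6, 5, 2]
Step 2: Midrank |d_i| (ties get averaged ranks).
ranks: |4|->2, |6|->6.5, |5|->4, |7|->8, |5|->4, |6|->6.5, |5|->4, |2|->1
Step 3: Attach original signs; sum ranks with positive sign and with negative sign.
W+ = 2 + 6.5 + 1 = 9.5
W- = 4 + 8 + 4 + 6.5 + 4 = 26.5
(Check: W+ + W- = 36 should equal n(n+1)/2 = 36.)
Step 4: Test statistic W = min(W+, W-) = 9.5.
Step 5: Ties in |d|, so use the tie-corrected normal approximation.
        E[W] = n(n+1)/4 = 8*9/4 = 18.
        Tie groups: |d|=5 (t=3), |d|=6 (t=2); sum(t^3 - t) = 30.
        Var[W] = n(n+1)(2n+1)/24 - sum(t^3-t)/48 = 1224/24 - 30/48 = 50.375.
        z = (W - E[W]) / sqrt(Var[W]) = (9.5 - 18) / 7.0975 = -1.1976.
        Two-sided p = 2*Phi(z) = 0.231073.
Step 6: alpha = 0.1. fail to reject H0.

W+ = 9.5, W- = 26.5, W = min = 9.5, p = 0.231073, fail to reject H0.


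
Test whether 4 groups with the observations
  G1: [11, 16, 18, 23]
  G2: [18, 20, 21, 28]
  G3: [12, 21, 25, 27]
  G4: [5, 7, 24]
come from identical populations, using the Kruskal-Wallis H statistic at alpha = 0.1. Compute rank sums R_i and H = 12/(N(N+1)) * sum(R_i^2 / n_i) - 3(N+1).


Step 1: Combine all N = 15 observations and assign midranks.
sorted (value, group, rank): (5,G4,1), (7,G4,2), (11,G1,3), (12,G3,4), (16,G1,5), (18,G1,6.5), (18,G2,6.5), (20,G2,8), (21,G2,9.5), (21,G3,9.5), (23,G1,11), (24,G4,12), (25,G3,13), (27,G3,14), (28,G2,15)
Step 2: Sum ranks within each group.
R_1 = 25.5 (n_1 = 4)
R_2 = 39 (n_2 = 4)
R_3 = 40.5 (n_3 = 4)
R_4 = 15 (n_4 = 3)
Step 3: H = 12/(N(N+1)) * sum(R_i^2/n_i) - 3(N+1)
     = 12/(15*16) * (25.5^2/4 + 39^2/4 + 40.5^2/4 + 15^2/3) - 3*16
     = 0.050000 * 1027.88 - 48
     = 3.393750.
Step 4: Ties present; correction factor C = 1 - 12/(15^3 - 15) = 0.996429. Corrected H = 3.393750 / 0.996429 = 3.405914.
Step 5: Under H0, H ~ chi^2(3); p-value = 0.333171.
Step 6: alpha = 0.1. fail to reject H0.

H = 3.4059, df = 3, p = 0.333171, fail to reject H0.


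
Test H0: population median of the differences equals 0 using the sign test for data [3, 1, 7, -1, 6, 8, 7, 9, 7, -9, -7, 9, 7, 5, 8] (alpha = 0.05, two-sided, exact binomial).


Step 1: Discard zero differences. Original n = 15; n_eff = number of nonzero differences = 15.
Nonzero differences (with sign): +3, +1, +7, -1, +6, +8, +7, +9, +7, -9, -7, +9, +7, +5, +8
Step 2: Count signs: positive = 12, negative = 3.
Step 3: Under H0: P(positive) = 0.5, so the number of positives S ~ Bin(15, 0.5).
Step 4: Two-sided exact p-value = sum of Bin(15,0.5) probabilities at or below the observed probability = 0.035156.
Step 5: alpha = 0.05. reject H0.

n_eff = 15, pos = 12, neg = 3, p = 0.035156, reject H0.


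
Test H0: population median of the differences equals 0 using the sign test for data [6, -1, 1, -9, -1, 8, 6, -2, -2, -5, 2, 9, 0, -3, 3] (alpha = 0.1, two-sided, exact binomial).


Step 1: Discard zero differences. Original n = 15; n_eff = number of nonzero differences = 14.
Nonzero differences (with sign): +6, -1, +1, -9, -1, +8, +6, -2, -2, -5, +2, +9, -3, +3
Step 2: Count signs: positive = 7, negative = 7.
Step 3: Under H0: P(positive) = 0.5, so the number of positives S ~ Bin(14, 0.5).
Step 4: Two-sided exact p-value = sum of Bin(14,0.5) probabilities at or below the observed probability = 1.000000.
Step 5: alpha = 0.1. fail to reject H0.

n_eff = 14, pos = 7, neg = 7, p = 1.000000, fail to reject H0.


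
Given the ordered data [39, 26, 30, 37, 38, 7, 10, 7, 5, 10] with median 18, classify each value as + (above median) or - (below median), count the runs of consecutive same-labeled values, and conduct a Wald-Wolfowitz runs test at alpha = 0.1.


Step 1: Compute median = 18; label A = above, B = below.
Labels in order: AAAAABBBBB  (n_A = 5, n_B = 5)
Step 2: Count runs R = 2.
Step 3: Under H0 (random ordering), E[R] = 2*n_A*n_B/(n_A+n_B) + 1 = 2*5*5/10 + 1 = 6.0000.
        Var[R] = 2*n_A*n_B*(2*n_A*n_B - n_A - n_B) / ((n_A+n_B)^2 * (n_A+n_B-1)) = 2000/900 = 2.2222.
        SD[R] = 1.4907.
Step 4: Continuity-corrected z = (R + 0.5 - E[R]) / SD[R] = (2 + 0.5 - 6.0000) / 1.4907 = -2.3479.
Step 5: Two-sided p-value via normal approximation = 2*(1 - Phi(|z|)) = 0.018881.
Step 6: alpha = 0.1. reject H0.

R = 2, z = -2.3479, p = 0.018881, reject H0.


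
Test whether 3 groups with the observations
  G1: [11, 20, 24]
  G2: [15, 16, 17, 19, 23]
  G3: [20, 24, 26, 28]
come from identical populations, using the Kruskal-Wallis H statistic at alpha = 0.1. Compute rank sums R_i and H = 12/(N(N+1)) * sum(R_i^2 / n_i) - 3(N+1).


Step 1: Combine all N = 12 observations and assign midranks.
sorted (value, group, rank): (11,G1,1), (15,G2,2), (16,G2,3), (17,G2,4), (19,G2,5), (20,G1,6.5), (20,G3,6.5), (23,G2,8), (24,G1,9.5), (24,G3,9.5), (26,G3,11), (28,G3,12)
Step 2: Sum ranks within each group.
R_1 = 17 (n_1 = 3)
R_2 = 22 (n_2 = 5)
R_3 = 39 (n_3 = 4)
Step 3: H = 12/(N(N+1)) * sum(R_i^2/n_i) - 3(N+1)
     = 12/(12*13) * (17^2/3 + 22^2/5 + 39^2/4) - 3*13
     = 0.076923 * 573.383 - 39
     = 5.106410.
Step 4: Ties present; correction factor C = 1 - 12/(12^3 - 12) = 0.993007. Corrected H = 5.106410 / 0.993007 = 5.142371.
Step 5: Under H0, H ~ chi^2(2); p-value = 0.076445.
Step 6: alpha = 0.1. reject H0.

H = 5.1424, df = 2, p = 0.076445, reject H0.


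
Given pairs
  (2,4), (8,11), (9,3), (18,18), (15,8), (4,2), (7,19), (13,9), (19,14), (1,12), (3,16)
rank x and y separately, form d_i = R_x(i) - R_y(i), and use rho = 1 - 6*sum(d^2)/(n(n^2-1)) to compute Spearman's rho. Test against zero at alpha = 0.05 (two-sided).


Step 1: Rank x and y separately (midranks; no ties here).
rank(x): 2->2, 8->6, 9->7, 18->10, 15->9, 4->4, 7->5, 13->8, 19->11, 1->1, 3->3
rank(y): 4->3, 11->6, 3->2, 18->10, 8->4, 2->1, 19->11, 9->5, 14->8, 12->7, 16->9
Step 2: d_i = R_x(i) - R_y(i); compute d_i^2.
  (2-3)^2=1, (6-6)^2=0, (7-2)^2=25, (10-10)^2=0, (9-4)^2=25, (4-1)^2=9, (5-11)^2=36, (8-5)^2=9, (11-8)^2=9, (1-7)^2=36, (3-9)^2=36
sum(d^2) = 186.
Step 3: rho = 1 - 6*186 / (11*(11^2 - 1)) = 1 - 1116/1320 = 0.154545.
Step 4: Under H0, t = rho * sqrt((n-2)/(1-rho^2)) = 0.4693 ~ t(9).
Step 5: Two-sided p-value from the t-distribution with 9 df = 0.650034.
Step 6: alpha = 0.05. fail to reject H0.

rho = 0.1545, p = 0.650034, fail to reject H0 at alpha = 0.05.


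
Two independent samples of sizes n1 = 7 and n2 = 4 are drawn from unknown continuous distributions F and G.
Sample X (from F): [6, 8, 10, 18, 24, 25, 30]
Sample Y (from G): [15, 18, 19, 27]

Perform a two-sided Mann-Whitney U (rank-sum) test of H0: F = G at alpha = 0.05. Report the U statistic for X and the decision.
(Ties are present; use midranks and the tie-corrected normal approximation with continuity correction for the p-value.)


Step 1: Combine and sort all 11 observations; assign midranks.
sorted (value, group): (6,X), (8,X), (10,X), (15,Y), (18,X), (18,Y), (19,Y), (24,X), (25,X), (27,Y), (30,X)
ranks: 6->1, 8->2, 10->3, 15->4, 18->5.5, 18->5.5, 19->7, 24->8, 25->9, 27->10, 30->11
Step 2: Rank sum for X: R1 = 1 + 2 + 3 + 5.5 + 8 + 9 + 11 = 39.5.
Step 3: U_X = R1 - n1(n1+1)/2 = 39.5 - 7*8/2 = 39.5 - 28 = 11.5.
       U_Y = n1*n2 - U_X = 28 - 11.5 = 16.5.
Step 4: Ties are present, so use the tie-corrected normal approximation (with continuity correction) for the p-value.
Step 5: p-value = 0.704817; compare to alpha = 0.05. fail to reject H0.

U_X = 11.5, p = 0.704817, fail to reject H0 at alpha = 0.05.


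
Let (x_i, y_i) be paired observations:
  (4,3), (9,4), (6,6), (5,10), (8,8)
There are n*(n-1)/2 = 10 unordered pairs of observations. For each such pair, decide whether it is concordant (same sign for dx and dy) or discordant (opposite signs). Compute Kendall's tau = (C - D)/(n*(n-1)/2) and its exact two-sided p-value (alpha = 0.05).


Step 1: Enumerate the 10 unordered pairs (i,j) with i<j and classify each by sign(x_j-x_i) * sign(y_j-y_i).
  (1,2):dx=+5,dy=+1->C; (1,3):dx=+2,dy=+3->C; (1,4):dx=+1,dy=+7->C; (1,5):dx=+4,dy=+5->C
  (2,3):dx=-3,dy=+2->D; (2,4):dx=-4,dy=+6->D; (2,5):dx=-1,dy=+4->D; (3,4):dx=-1,dy=+4->D
  (3,5):dx=+2,dy=+2->C; (4,5):dx=+3,dy=-2->D
Step 2: C = 5, D = 5, total pairs = 10.
Step 3: tau = (C - D)/(n(n-1)/2) = (5 - 5)/10 = 0.000000.
Step 4: Exact two-sided p-value (enumerate n! = 120 permutations of y under H0): p = 1.000000.
Step 5: alpha = 0.05. fail to reject H0.

tau_b = 0.0000 (C=5, D=5), p = 1.000000, fail to reject H0.


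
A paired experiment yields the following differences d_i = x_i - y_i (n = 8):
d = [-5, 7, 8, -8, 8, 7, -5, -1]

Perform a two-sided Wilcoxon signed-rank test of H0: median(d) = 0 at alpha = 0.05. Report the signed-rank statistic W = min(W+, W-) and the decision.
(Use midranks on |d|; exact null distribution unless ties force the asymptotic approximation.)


Step 1: Drop any zero differences (none here) and take |d_i|.
|d| = [5, 7, 8, 8, 8, 7, 5, 1]
Step 2: Midrank |d_i| (ties get averaged ranks).
ranks: |5|->2.5, |7|->4.5, |8|->7, |8|->7, |8|->7, |7|->4.5, |5|->2.5, |1|->1
Step 3: Attach original signs; sum ranks with positive sign and with negative sign.
W+ = 4.5 + 7 + 7 + 4.5 = 23
W- = 2.5 + 7 + 2.5 + 1 = 13
(Check: W+ + W- = 36 should equal n(n+1)/2 = 36.)
Step 4: Test statistic W = min(W+, W-) = 13.
Step 5: Ties in |d|, so use the tie-corrected normal approximation.
        E[W] = n(n+1)/4 = 8*9/4 = 18.
        Tie groups: |d|=5 (t=2), |d|=7 (t=2), |d|=8 (t=3); sum(t^3 - t) = 36.
        Var[W] = n(n+1)(2n+1)/24 - sum(t^3-t)/48 = 1224/24 - 36/48 = 50.25.
        z = (W - E[W]) / sqrt(Var[W]) = (13 - 18) / 7.0887 = -0.7053.
        Two-sided p = 2*Phi(z) = 0.480595.
Step 6: alpha = 0.05. fail to reject H0.

W+ = 23, W- = 13, W = min = 13, p = 0.480595, fail to reject H0.


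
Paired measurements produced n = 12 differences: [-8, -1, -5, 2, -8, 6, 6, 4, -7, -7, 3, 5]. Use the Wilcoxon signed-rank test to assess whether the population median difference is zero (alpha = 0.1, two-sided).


Step 1: Drop any zero differences (none here) and take |d_i|.
|d| = [8, 1, 5, 2, 8, 6, 6, 4, 7, 7, 3, 5]
Step 2: Midrank |d_i| (ties get averaged ranks).
ranks: |8|->11.5, |1|->1, |5|->5.5, |2|->2, |8|->11.5, |6|->7.5, |6|->7.5, |4|->4, |7|->9.5, |7|->9.5, |3|->3, |5|->5.5
Step 3: Attach original signs; sum ranks with positive sign and with negative sign.
W+ = 2 + 7.5 + 7.5 + 4 + 3 + 5.5 = 29.5
W- = 11.5 + 1 + 5.5 + 11.5 + 9.5 + 9.5 = 48.5
(Check: W+ + W- = 78 should equal n(n+1)/2 = 78.)
Step 4: Test statistic W = min(W+, W-) = 29.5.
Step 5: Ties in |d|, so use the tie-corrected normal approximation.
        E[W] = n(n+1)/4 = 12*13/4 = 39.
        Tie groups: |d|=5 (t=2), |d|=6 (t=2), |d|=7 (t=2), |d|=8 (t=2); sum(t^3 - t) = 24.
        Var[W] = n(n+1)(2n+1)/24 - sum(t^3-t)/48 = 3900/24 - 24/48 = 162.
        z = (W - E[W]) / sqrt(Var[W]) = (29.5 - 39) / 12.7279 = -0.7464.
        Two-sided p = 2*Phi(z) = 0.455432.
Step 6: alpha = 0.1. fail to reject H0.

W+ = 29.5, W- = 48.5, W = min = 29.5, p = 0.455432, fail to reject H0.


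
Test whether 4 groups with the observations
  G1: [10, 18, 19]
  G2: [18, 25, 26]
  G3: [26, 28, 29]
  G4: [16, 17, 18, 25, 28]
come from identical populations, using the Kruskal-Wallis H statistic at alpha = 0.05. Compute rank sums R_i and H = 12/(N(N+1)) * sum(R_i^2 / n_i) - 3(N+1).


Step 1: Combine all N = 14 observations and assign midranks.
sorted (value, group, rank): (10,G1,1), (16,G4,2), (17,G4,3), (18,G1,5), (18,G2,5), (18,G4,5), (19,G1,7), (25,G2,8.5), (25,G4,8.5), (26,G2,10.5), (26,G3,10.5), (28,G3,12.5), (28,G4,12.5), (29,G3,14)
Step 2: Sum ranks within each group.
R_1 = 13 (n_1 = 3)
R_2 = 24 (n_2 = 3)
R_3 = 37 (n_3 = 3)
R_4 = 31 (n_4 = 5)
Step 3: H = 12/(N(N+1)) * sum(R_i^2/n_i) - 3(N+1)
     = 12/(14*15) * (13^2/3 + 24^2/3 + 37^2/3 + 31^2/5) - 3*15
     = 0.057143 * 896.867 - 45
     = 6.249524.
Step 4: Ties present; correction factor C = 1 - 42/(14^3 - 14) = 0.984615. Corrected H = 6.249524 / 0.984615 = 6.347173.
Step 5: Under H0, H ~ chi^2(3); p-value = 0.095888.
Step 6: alpha = 0.05. fail to reject H0.

H = 6.3472, df = 3, p = 0.095888, fail to reject H0.
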